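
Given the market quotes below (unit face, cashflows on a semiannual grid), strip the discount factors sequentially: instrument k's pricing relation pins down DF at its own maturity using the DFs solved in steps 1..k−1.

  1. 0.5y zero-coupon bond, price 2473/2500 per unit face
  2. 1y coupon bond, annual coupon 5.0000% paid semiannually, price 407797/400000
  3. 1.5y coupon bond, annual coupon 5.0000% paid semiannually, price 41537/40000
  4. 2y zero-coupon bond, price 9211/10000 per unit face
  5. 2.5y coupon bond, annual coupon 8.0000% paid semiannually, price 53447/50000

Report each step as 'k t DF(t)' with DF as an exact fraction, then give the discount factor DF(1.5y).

step 1 [0.5y] zero: DF = P = 2473/2500 ≈ 0.989200
step 2 [1y] bond c/2=1/40: DF=(407797/400000 − 1/40·(0.989200))/(1+1/40) = 1941/2000 ≈ 0.970500
step 3 [1.5y] bond c/2=1/40: DF=(41537/40000 − 1/40·(0.989200+0.970500))/(1+1/40) = 9653/10000 ≈ 0.965300
step 4 [2y] zero: DF = P = 9211/10000 ≈ 0.921100
step 5 [2.5y] bond c/2=1/25: DF=(53447/50000 − 1/25·(0.989200+0.970500+0.965300+0.921100))/(1+1/25) = 8799/10000 ≈ 0.879900

1 1/2 2473/2500
2 1 1941/2000
3 3/2 9653/10000
4 2 9211/10000
5 5/2 8799/10000
DF(1.5y) = 9653/10000 ≈ 0.965300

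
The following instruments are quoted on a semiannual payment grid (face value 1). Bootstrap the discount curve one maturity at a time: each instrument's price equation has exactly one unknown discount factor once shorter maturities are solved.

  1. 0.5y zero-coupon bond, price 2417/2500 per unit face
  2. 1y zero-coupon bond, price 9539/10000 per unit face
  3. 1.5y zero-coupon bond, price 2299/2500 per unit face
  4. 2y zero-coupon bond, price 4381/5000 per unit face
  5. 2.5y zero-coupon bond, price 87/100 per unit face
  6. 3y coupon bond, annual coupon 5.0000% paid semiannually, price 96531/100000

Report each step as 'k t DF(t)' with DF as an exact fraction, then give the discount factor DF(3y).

1 1/2 2417/2500
2 1 9539/10000
3 3/2 2299/2500
4 2 4381/5000
5 5/2 87/100
6 3 8299/10000
DF(3y) = 8299/10000 ≈ 0.829900

step 1 [0.5y] zero: DF = P = 2417/2500 ≈ 0.966800
step 2 [1y] zero: DF = P = 9539/10000 ≈ 0.953900
step 3 [1.5y] zero: DF = P = 2299/2500 ≈ 0.919600
step 4 [2y] zero: DF = P = 4381/5000 ≈ 0.876200
step 5 [2.5y] zero: DF = P = 87/100 ≈ 0.870000
step 6 [3y] bond c/2=1/40: DF=(96531/100000 − 1/40·(0.966800+0.953900+0.919600+0.876200+0.870000))/(1+1/40) = 8299/10000 ≈ 0.829900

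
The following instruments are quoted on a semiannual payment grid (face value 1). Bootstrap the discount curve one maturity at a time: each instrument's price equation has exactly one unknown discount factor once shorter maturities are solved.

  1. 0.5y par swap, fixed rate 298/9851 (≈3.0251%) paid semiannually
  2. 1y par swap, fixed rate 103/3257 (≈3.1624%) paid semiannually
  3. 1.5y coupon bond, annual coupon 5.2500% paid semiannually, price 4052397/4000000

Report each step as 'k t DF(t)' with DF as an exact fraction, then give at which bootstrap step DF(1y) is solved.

step 1 [0.5y] swap r/2=149/9851: DF=(1 − 149/9851·(0))/(1+149/9851) = 9851/10000 ≈ 0.985100
step 2 [1y] swap r/2=103/6514: DF=(1 − 103/6514·(0.985100))/(1+103/6514) = 9691/10000 ≈ 0.969100
step 3 [1.5y] bond c/2=21/800: DF=(4052397/4000000 − 21/800·(0.985100+0.969100))/(1+21/800) = 2343/2500 ≈ 0.937200

1 1/2 9851/10000
2 1 9691/10000
3 3/2 2343/2500
DF(1y) is solved at step 2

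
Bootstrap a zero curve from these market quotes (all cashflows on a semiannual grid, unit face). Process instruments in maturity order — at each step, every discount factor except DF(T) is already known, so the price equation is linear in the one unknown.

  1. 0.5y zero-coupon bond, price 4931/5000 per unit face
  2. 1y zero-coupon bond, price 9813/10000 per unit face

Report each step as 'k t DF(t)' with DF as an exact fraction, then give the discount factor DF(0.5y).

1 1/2 4931/5000
2 1 9813/10000
DF(0.5y) = 4931/5000 ≈ 0.986200

step 1 [0.5y] zero: DF = P = 4931/5000 ≈ 0.986200
step 2 [1y] zero: DF = P = 9813/10000 ≈ 0.981300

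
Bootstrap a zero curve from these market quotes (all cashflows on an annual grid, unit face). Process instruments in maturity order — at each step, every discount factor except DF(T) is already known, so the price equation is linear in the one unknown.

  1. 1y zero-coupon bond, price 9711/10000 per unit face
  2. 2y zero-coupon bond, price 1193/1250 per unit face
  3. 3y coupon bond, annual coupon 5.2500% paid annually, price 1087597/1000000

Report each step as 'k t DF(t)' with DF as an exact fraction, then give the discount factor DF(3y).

1 1 9711/10000
2 2 1193/1250
3 3 9373/10000
DF(3y) = 9373/10000 ≈ 0.937300

step 1 [1y] zero: DF = P = 9711/10000 ≈ 0.971100
step 2 [2y] zero: DF = P = 1193/1250 ≈ 0.954400
step 3 [3y] bond c/1=21/400: DF=(1087597/1000000 − 21/400·(0.971100+0.954400))/(1+21/400) = 9373/10000 ≈ 0.937300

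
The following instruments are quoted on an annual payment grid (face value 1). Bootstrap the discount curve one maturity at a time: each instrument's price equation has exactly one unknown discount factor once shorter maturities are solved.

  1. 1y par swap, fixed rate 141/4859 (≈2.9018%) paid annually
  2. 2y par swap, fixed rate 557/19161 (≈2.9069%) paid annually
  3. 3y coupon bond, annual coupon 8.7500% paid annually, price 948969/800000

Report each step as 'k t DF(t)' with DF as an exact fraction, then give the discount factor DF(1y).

step 1 [1y] swap r/1=141/4859: DF=(1 − 141/4859·(0))/(1+141/4859) = 4859/5000 ≈ 0.971800
step 2 [2y] swap r/1=557/19161: DF=(1 − 557/19161·(0.971800))/(1+557/19161) = 9443/10000 ≈ 0.944300
step 3 [3y] bond c/1=7/80: DF=(948969/800000 − 7/80·(0.971800+0.944300))/(1+7/80) = 4683/5000 ≈ 0.936600

1 1 4859/5000
2 2 9443/10000
3 3 4683/5000
DF(1y) = 4859/5000 ≈ 0.971800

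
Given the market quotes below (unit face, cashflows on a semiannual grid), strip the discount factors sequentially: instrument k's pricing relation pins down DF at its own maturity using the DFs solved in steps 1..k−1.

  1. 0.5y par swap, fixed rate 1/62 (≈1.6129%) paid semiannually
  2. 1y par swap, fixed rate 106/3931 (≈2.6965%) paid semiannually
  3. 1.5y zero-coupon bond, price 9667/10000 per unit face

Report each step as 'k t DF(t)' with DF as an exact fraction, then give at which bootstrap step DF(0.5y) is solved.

step 1 [0.5y] swap r/2=1/124: DF=(1 − 1/124·(0))/(1+1/124) = 124/125 ≈ 0.992000
step 2 [1y] swap r/2=53/3931: DF=(1 − 53/3931·(0.992000))/(1+53/3931) = 1947/2000 ≈ 0.973500
step 3 [1.5y] zero: DF = P = 9667/10000 ≈ 0.966700

1 1/2 124/125
2 1 1947/2000
3 3/2 9667/10000
DF(0.5y) is solved at step 1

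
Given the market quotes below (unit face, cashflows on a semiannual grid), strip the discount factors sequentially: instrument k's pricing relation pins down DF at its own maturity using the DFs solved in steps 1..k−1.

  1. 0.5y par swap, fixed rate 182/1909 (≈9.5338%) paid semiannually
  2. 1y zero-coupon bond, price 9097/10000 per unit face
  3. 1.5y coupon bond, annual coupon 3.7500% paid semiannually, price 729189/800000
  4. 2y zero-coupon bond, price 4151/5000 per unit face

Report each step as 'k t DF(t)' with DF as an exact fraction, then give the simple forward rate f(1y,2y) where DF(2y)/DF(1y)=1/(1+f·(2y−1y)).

step 1 [0.5y] swap r/2=91/1909: DF=(1 − 91/1909·(0))/(1+91/1909) = 1909/2000 ≈ 0.954500
step 2 [1y] zero: DF = P = 9097/10000 ≈ 0.909700
step 3 [1.5y] bond c/2=3/160: DF=(729189/800000 − 3/160·(0.954500+0.909700))/(1+3/160) = 2151/2500 ≈ 0.860400
step 4 [2y] zero: DF = P = 4151/5000 ≈ 0.830200

1 1/2 1909/2000
2 1 9097/10000
3 3/2 2151/2500
4 2 4151/5000
f(1y,2y) = ((9097/10000)/(4151/5000) − 1)/(1) = 795/8302 ≈ 9.5760%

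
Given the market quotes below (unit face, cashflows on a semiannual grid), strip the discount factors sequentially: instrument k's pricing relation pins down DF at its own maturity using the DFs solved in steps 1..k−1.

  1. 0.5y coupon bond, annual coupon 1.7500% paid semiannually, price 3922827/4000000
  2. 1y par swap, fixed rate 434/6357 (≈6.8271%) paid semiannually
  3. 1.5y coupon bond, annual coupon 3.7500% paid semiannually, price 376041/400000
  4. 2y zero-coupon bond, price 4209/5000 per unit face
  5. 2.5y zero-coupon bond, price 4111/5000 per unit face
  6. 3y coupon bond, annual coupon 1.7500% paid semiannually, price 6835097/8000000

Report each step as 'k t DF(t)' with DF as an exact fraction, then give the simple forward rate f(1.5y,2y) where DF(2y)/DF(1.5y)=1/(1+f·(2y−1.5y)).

1 1/2 4861/5000
2 1 9349/10000
3 3/2 8877/10000
4 2 4209/5000
5 5/2 4111/5000
6 3 8083/10000
f(1.5y,2y) = ((8877/10000)/(4209/5000) − 1)/(1/2) = 153/1403 ≈ 10.9052%

step 1 [0.5y] bond c/2=7/800: DF=(3922827/4000000 − 7/800·(0))/(1+7/800) = 4861/5000 ≈ 0.972200
step 2 [1y] swap r/2=217/6357: DF=(1 − 217/6357·(0.972200))/(1+217/6357) = 9349/10000 ≈ 0.934900
step 3 [1.5y] bond c/2=3/160: DF=(376041/400000 − 3/160·(0.972200+0.934900))/(1+3/160) = 8877/10000 ≈ 0.887700
step 4 [2y] zero: DF = P = 4209/5000 ≈ 0.841800
step 5 [2.5y] zero: DF = P = 4111/5000 ≈ 0.822200
step 6 [3y] bond c/2=7/800: DF=(6835097/8000000 − 7/800·(0.972200+0.934900+0.887700+0.841800+0.822200))/(1+7/800) = 8083/10000 ≈ 0.808300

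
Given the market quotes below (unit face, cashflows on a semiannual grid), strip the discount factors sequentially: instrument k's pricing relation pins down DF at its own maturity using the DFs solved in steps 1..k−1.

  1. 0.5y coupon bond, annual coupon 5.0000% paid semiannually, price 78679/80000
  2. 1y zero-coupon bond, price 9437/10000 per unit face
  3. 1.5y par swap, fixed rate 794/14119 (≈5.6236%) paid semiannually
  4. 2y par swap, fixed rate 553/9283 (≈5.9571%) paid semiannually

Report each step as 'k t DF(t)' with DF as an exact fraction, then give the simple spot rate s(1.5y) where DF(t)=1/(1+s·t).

step 1 [0.5y] bond c/2=1/40: DF=(78679/80000 − 1/40·(0))/(1+1/40) = 1919/2000 ≈ 0.959500
step 2 [1y] zero: DF = P = 9437/10000 ≈ 0.943700
step 3 [1.5y] swap r/2=397/14119: DF=(1 − 397/14119·(0.959500+0.943700))/(1+397/14119) = 4603/5000 ≈ 0.920600
step 4 [2y] swap r/2=553/18566: DF=(1 − 553/18566·(0.959500+0.943700+0.920600))/(1+553/18566) = 4447/5000 ≈ 0.889400

1 1/2 1919/2000
2 1 9437/10000
3 3/2 4603/5000
4 2 4447/5000
s(1.5y) = (1/(4603/5000) − 1)/(3/2) = 794/13809 ≈ 5.7499%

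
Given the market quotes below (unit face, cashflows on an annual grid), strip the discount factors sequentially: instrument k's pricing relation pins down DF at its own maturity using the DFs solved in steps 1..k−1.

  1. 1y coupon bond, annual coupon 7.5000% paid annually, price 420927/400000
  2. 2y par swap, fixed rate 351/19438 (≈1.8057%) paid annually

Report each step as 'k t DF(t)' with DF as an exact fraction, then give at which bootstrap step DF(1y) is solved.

step 1 [1y] bond c/1=3/40: DF=(420927/400000 − 3/40·(0))/(1+3/40) = 9789/10000 ≈ 0.978900
step 2 [2y] swap r/1=351/19438: DF=(1 − 351/19438·(0.978900))/(1+351/19438) = 9649/10000 ≈ 0.964900

1 1 9789/10000
2 2 9649/10000
DF(1y) is solved at step 1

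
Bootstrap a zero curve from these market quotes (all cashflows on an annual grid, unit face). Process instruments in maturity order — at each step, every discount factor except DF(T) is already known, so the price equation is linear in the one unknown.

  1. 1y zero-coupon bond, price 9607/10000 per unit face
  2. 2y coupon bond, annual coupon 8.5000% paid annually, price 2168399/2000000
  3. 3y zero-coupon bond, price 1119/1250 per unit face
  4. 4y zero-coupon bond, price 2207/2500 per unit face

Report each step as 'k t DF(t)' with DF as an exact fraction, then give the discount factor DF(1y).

step 1 [1y] zero: DF = P = 9607/10000 ≈ 0.960700
step 2 [2y] bond c/1=17/200: DF=(2168399/2000000 − 17/200·(0.960700))/(1+17/200) = 231/250 ≈ 0.924000
step 3 [3y] zero: DF = P = 1119/1250 ≈ 0.895200
step 4 [4y] zero: DF = P = 2207/2500 ≈ 0.882800

1 1 9607/10000
2 2 231/250
3 3 1119/1250
4 4 2207/2500
DF(1y) = 9607/10000 ≈ 0.960700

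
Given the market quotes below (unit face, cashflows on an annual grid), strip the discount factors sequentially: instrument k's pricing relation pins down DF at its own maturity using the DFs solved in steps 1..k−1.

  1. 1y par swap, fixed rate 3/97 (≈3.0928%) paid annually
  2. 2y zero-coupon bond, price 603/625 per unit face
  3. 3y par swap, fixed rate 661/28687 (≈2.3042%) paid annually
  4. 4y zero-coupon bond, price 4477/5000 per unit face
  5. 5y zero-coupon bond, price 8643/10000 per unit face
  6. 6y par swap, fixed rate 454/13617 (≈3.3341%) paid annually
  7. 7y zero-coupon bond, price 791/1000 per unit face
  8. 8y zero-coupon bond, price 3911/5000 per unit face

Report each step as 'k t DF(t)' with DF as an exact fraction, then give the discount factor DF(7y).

1 1 97/100
2 2 603/625
3 3 9339/10000
4 4 4477/5000
5 5 8643/10000
6 6 1023/1250
7 7 791/1000
8 8 3911/5000
DF(7y) = 791/1000 ≈ 0.791000

step 1 [1y] swap r/1=3/97: DF=(1 − 3/97·(0))/(1+3/97) = 97/100 ≈ 0.970000
step 2 [2y] zero: DF = P = 603/625 ≈ 0.964800
step 3 [3y] swap r/1=661/28687: DF=(1 − 661/28687·(0.970000+0.964800))/(1+661/28687) = 9339/10000 ≈ 0.933900
step 4 [4y] zero: DF = P = 4477/5000 ≈ 0.895400
step 5 [5y] zero: DF = P = 8643/10000 ≈ 0.864300
step 6 [6y] swap r/1=454/13617: DF=(1 − 454/13617·(0.970000+0.964800+0.933900+0.895400+0.864300))/(1+454/13617) = 1023/1250 ≈ 0.818400
step 7 [7y] zero: DF = P = 791/1000 ≈ 0.791000
step 8 [8y] zero: DF = P = 3911/5000 ≈ 0.782200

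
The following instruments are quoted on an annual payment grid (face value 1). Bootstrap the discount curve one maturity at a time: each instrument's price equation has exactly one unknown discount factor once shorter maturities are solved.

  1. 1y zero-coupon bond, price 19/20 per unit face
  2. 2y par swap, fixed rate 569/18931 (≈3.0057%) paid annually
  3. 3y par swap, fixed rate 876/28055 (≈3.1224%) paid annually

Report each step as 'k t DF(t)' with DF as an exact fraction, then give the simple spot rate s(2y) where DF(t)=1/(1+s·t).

1 1 19/20
2 2 9431/10000
3 3 2281/2500
s(2y) = (1/(9431/10000) − 1)/(2) = 569/18862 ≈ 3.0166%

step 1 [1y] zero: DF = P = 19/20 ≈ 0.950000
step 2 [2y] swap r/1=569/18931: DF=(1 − 569/18931·(0.950000))/(1+569/18931) = 9431/10000 ≈ 0.943100
step 3 [3y] swap r/1=876/28055: DF=(1 − 876/28055·(0.950000+0.943100))/(1+876/28055) = 2281/2500 ≈ 0.912400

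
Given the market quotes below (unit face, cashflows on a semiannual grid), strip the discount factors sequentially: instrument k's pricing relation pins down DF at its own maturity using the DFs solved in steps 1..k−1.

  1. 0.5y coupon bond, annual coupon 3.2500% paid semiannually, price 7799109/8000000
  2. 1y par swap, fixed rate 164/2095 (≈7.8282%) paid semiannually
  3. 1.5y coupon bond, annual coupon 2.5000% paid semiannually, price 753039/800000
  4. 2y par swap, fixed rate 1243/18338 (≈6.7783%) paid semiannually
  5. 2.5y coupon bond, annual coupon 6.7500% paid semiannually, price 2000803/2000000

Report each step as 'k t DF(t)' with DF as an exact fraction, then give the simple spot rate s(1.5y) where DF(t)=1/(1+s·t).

step 1 [0.5y] bond c/2=13/800: DF=(7799109/8000000 − 13/800·(0))/(1+13/800) = 9593/10000 ≈ 0.959300
step 2 [1y] swap r/2=82/2095: DF=(1 − 82/2095·(0.959300))/(1+82/2095) = 4631/5000 ≈ 0.926200
step 3 [1.5y] bond c/2=1/80: DF=(753039/800000 − 1/80·(0.959300+0.926200))/(1+1/80) = 1133/1250 ≈ 0.906400
step 4 [2y] swap r/2=1243/36676: DF=(1 − 1243/36676·(0.959300+0.926200+0.906400))/(1+1243/36676) = 8757/10000 ≈ 0.875700
step 5 [2.5y] bond c/2=27/800: DF=(2000803/2000000 − 27/800·(0.959300+0.926200+0.906400+0.875700))/(1+27/800) = 106/125 ≈ 0.848000

1 1/2 9593/10000
2 1 4631/5000
3 3/2 1133/1250
4 2 8757/10000
5 5/2 106/125
s(1.5y) = (1/(1133/1250) − 1)/(3/2) = 78/1133 ≈ 6.8844%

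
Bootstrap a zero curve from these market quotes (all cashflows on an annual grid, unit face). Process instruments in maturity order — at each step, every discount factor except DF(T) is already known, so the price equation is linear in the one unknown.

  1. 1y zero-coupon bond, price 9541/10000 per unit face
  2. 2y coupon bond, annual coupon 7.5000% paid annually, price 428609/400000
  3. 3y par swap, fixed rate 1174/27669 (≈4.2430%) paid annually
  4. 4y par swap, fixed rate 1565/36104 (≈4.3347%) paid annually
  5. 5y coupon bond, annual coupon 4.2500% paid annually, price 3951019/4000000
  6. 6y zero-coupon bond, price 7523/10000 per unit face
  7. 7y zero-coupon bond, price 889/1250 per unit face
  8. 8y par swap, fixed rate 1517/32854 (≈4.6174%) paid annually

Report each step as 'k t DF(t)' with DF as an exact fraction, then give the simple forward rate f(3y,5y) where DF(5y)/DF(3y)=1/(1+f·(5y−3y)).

1 1 9541/10000
2 2 4651/5000
3 3 4413/5000
4 4 1687/2000
5 5 8003/10000
6 6 7523/10000
7 7 889/1250
8 8 3483/5000
f(3y,5y) = ((4413/5000)/(8003/10000) − 1)/(2) = 823/16006 ≈ 5.1418%

step 1 [1y] zero: DF = P = 9541/10000 ≈ 0.954100
step 2 [2y] bond c/1=3/40: DF=(428609/400000 − 3/40·(0.954100))/(1+3/40) = 4651/5000 ≈ 0.930200
step 3 [3y] swap r/1=1174/27669: DF=(1 − 1174/27669·(0.954100+0.930200))/(1+1174/27669) = 4413/5000 ≈ 0.882600
step 4 [4y] swap r/1=1565/36104: DF=(1 − 1565/36104·(0.954100+0.930200+0.882600))/(1+1565/36104) = 1687/2000 ≈ 0.843500
step 5 [5y] bond c/1=17/400: DF=(3951019/4000000 − 17/400·(0.954100+0.930200+0.882600+0.843500))/(1+17/400) = 8003/10000 ≈ 0.800300
step 6 [6y] zero: DF = P = 7523/10000 ≈ 0.752300
step 7 [7y] zero: DF = P = 889/1250 ≈ 0.711200
step 8 [8y] swap r/1=1517/32854: DF=(1 − 1517/32854·(0.954100+0.930200+0.882600+0.843500+0.800300+0.752300+0.711200))/(1+1517/32854) = 3483/5000 ≈ 0.696600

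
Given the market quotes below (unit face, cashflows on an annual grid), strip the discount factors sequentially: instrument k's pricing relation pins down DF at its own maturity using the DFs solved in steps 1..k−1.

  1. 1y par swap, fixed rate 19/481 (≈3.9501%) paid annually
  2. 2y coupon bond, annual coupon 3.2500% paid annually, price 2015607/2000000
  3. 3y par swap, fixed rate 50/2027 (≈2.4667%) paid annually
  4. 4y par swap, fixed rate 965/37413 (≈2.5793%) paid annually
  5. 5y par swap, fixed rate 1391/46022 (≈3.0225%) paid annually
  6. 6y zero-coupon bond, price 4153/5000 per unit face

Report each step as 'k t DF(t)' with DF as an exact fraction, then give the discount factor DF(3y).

step 1 [1y] swap r/1=19/481: DF=(1 − 19/481·(0))/(1+19/481) = 481/500 ≈ 0.962000
step 2 [2y] bond c/1=13/400: DF=(2015607/2000000 − 13/400·(0.962000))/(1+13/400) = 4729/5000 ≈ 0.945800
step 3 [3y] swap r/1=50/2027: DF=(1 − 50/2027·(0.962000+0.945800))/(1+50/2027) = 93/100 ≈ 0.930000
step 4 [4y] swap r/1=965/37413: DF=(1 − 965/37413·(0.962000+0.945800+0.930000))/(1+965/37413) = 1807/2000 ≈ 0.903500
step 5 [5y] swap r/1=1391/46022: DF=(1 − 1391/46022·(0.962000+0.945800+0.930000+0.903500))/(1+1391/46022) = 8609/10000 ≈ 0.860900
step 6 [6y] zero: DF = P = 4153/5000 ≈ 0.830600

1 1 481/500
2 2 4729/5000
3 3 93/100
4 4 1807/2000
5 5 8609/10000
6 6 4153/5000
DF(3y) = 93/100 ≈ 0.930000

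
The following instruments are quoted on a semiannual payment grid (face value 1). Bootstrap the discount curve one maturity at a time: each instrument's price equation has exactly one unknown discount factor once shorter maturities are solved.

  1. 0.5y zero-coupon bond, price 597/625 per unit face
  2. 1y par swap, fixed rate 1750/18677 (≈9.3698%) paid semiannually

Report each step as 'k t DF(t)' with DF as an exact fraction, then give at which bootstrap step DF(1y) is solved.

step 1 [0.5y] zero: DF = P = 597/625 ≈ 0.955200
step 2 [1y] swap r/2=875/18677: DF=(1 − 875/18677·(0.955200))/(1+875/18677) = 73/80 ≈ 0.912500

1 1/2 597/625
2 1 73/80
DF(1y) is solved at step 2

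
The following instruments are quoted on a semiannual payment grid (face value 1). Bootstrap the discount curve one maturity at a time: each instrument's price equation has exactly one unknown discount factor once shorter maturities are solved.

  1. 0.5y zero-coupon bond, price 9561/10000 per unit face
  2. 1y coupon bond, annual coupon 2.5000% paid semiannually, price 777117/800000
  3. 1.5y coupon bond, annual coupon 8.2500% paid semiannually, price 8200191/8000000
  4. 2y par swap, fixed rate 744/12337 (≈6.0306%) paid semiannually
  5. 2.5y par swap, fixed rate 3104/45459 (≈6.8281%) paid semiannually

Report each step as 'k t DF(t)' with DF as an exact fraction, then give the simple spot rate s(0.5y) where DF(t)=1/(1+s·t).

step 1 [0.5y] zero: DF = P = 9561/10000 ≈ 0.956100
step 2 [1y] bond c/2=1/80: DF=(777117/800000 − 1/80·(0.956100))/(1+1/80) = 2369/2500 ≈ 0.947600
step 3 [1.5y] bond c/2=33/800: DF=(8200191/8000000 − 33/800·(0.956100+0.947600))/(1+33/800) = 909/1000 ≈ 0.909000
step 4 [2y] swap r/2=372/12337: DF=(1 − 372/12337·(0.956100+0.947600+0.909000))/(1+372/12337) = 2221/2500 ≈ 0.888400
step 5 [2.5y] swap r/2=1552/45459: DF=(1 − 1552/45459·(0.956100+0.947600+0.909000+0.888400))/(1+1552/45459) = 528/625 ≈ 0.844800

1 1/2 9561/10000
2 1 2369/2500
3 3/2 909/1000
4 2 2221/2500
5 5/2 528/625
s(0.5y) = (1/(9561/10000) − 1)/(1/2) = 878/9561 ≈ 9.1831%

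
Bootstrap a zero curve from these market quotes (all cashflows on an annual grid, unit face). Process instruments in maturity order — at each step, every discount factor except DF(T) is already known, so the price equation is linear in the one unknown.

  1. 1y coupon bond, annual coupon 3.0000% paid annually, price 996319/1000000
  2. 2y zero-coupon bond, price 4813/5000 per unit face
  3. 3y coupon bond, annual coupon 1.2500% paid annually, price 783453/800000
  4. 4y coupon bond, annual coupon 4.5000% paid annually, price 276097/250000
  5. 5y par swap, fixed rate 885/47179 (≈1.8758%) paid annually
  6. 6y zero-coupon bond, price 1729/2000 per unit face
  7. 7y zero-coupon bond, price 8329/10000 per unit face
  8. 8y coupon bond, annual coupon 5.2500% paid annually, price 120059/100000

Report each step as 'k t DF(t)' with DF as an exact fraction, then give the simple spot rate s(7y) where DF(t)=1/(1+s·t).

1 1 9673/10000
2 2 4813/5000
3 3 4717/5000
4 4 9331/10000
5 5 1823/2000
6 6 1729/2000
7 7 8329/10000
8 8 8207/10000
s(7y) = (1/(8329/10000) − 1)/(7) = 1671/58303 ≈ 2.8661%

step 1 [1y] bond c/1=3/100: DF=(996319/1000000 − 3/100·(0))/(1+3/100) = 9673/10000 ≈ 0.967300
step 2 [2y] zero: DF = P = 4813/5000 ≈ 0.962600
step 3 [3y] bond c/1=1/80: DF=(783453/800000 − 1/80·(0.967300+0.962600))/(1+1/80) = 4717/5000 ≈ 0.943400
step 4 [4y] bond c/1=9/200: DF=(276097/250000 − 9/200·(0.967300+0.962600+0.943400))/(1+9/200) = 9331/10000 ≈ 0.933100
step 5 [5y] swap r/1=885/47179: DF=(1 − 885/47179·(0.967300+0.962600+0.943400+0.933100))/(1+885/47179) = 1823/2000 ≈ 0.911500
step 6 [6y] zero: DF = P = 1729/2000 ≈ 0.864500
step 7 [7y] zero: DF = P = 8329/10000 ≈ 0.832900
step 8 [8y] bond c/1=21/400: DF=(120059/100000 − 21/400·(0.967300+0.962600+0.943400+0.933100+0.911500+0.864500+0.832900))/(1+21/400) = 8207/10000 ≈ 0.820700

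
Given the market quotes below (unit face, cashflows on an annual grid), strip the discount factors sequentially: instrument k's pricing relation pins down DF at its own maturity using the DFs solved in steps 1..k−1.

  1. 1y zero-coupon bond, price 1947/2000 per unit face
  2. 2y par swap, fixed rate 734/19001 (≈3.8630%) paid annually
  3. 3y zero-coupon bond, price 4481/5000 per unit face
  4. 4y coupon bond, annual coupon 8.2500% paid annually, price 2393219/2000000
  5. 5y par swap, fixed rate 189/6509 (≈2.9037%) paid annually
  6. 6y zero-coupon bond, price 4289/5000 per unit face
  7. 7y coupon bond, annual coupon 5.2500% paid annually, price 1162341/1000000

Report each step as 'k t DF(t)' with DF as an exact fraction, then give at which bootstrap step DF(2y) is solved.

step 1 [1y] zero: DF = P = 1947/2000 ≈ 0.973500
step 2 [2y] swap r/1=734/19001: DF=(1 − 734/19001·(0.973500))/(1+734/19001) = 4633/5000 ≈ 0.926600
step 3 [3y] zero: DF = P = 4481/5000 ≈ 0.896200
step 4 [4y] bond c/1=33/400: DF=(2393219/2000000 − 33/400·(0.973500+0.926600+0.896200))/(1+33/400) = 8923/10000 ≈ 0.892300
step 5 [5y] swap r/1=189/6509: DF=(1 − 189/6509·(0.973500+0.926600+0.896200+0.892300))/(1+189/6509) = 8677/10000 ≈ 0.867700
step 6 [6y] zero: DF = P = 4289/5000 ≈ 0.857800
step 7 [7y] bond c/1=21/400: DF=(1162341/1000000 − 21/400·(0.973500+0.926600+0.896200+0.892300+0.867700+0.857800))/(1+21/400) = 8343/10000 ≈ 0.834300

1 1 1947/2000
2 2 4633/5000
3 3 4481/5000
4 4 8923/10000
5 5 8677/10000
6 6 4289/5000
7 7 8343/10000
DF(2y) is solved at step 2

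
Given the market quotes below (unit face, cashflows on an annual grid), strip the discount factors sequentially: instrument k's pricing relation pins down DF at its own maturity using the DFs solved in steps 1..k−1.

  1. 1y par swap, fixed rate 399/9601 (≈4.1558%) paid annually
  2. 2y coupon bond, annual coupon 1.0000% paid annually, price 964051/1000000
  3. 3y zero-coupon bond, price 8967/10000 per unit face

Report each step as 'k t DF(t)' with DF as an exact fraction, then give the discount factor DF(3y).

step 1 [1y] swap r/1=399/9601: DF=(1 − 399/9601·(0))/(1+399/9601) = 9601/10000 ≈ 0.960100
step 2 [2y] bond c/1=1/100: DF=(964051/1000000 − 1/100·(0.960100))/(1+1/100) = 189/200 ≈ 0.945000
step 3 [3y] zero: DF = P = 8967/10000 ≈ 0.896700

1 1 9601/10000
2 2 189/200
3 3 8967/10000
DF(3y) = 8967/10000 ≈ 0.896700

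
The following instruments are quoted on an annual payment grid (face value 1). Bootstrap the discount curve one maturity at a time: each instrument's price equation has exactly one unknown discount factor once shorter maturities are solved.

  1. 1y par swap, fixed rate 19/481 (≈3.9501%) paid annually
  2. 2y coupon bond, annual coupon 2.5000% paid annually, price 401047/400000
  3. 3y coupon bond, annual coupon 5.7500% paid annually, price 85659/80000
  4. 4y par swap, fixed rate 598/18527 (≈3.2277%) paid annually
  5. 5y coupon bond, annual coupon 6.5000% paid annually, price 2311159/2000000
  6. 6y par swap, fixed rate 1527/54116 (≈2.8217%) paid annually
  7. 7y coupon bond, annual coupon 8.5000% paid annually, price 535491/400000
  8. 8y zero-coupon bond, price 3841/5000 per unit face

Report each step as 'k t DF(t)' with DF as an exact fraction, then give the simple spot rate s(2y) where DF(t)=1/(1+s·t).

step 1 [1y] swap r/1=19/481: DF=(1 − 19/481·(0))/(1+19/481) = 481/500 ≈ 0.962000
step 2 [2y] bond c/1=1/40: DF=(401047/400000 − 1/40·(0.962000))/(1+1/40) = 9547/10000 ≈ 0.954700
step 3 [3y] bond c/1=23/400: DF=(85659/80000 − 23/400·(0.962000+0.954700))/(1+23/400) = 9083/10000 ≈ 0.908300
step 4 [4y] swap r/1=598/18527: DF=(1 − 598/18527·(0.962000+0.954700+0.908300))/(1+598/18527) = 2201/2500 ≈ 0.880400
step 5 [5y] bond c/1=13/200: DF=(2311159/2000000 − 13/200·(0.962000+0.954700+0.908300+0.880400))/(1+13/200) = 8589/10000 ≈ 0.858900
step 6 [6y] swap r/1=1527/54116: DF=(1 − 1527/54116·(0.962000+0.954700+0.908300+0.880400+0.858900))/(1+1527/54116) = 8473/10000 ≈ 0.847300
step 7 [7y] bond c/1=17/200: DF=(535491/400000 − 17/200·(0.962000+0.954700+0.908300+0.880400+0.858900+0.847300))/(1+17/200) = 8099/10000 ≈ 0.809900
step 8 [8y] zero: DF = P = 3841/5000 ≈ 0.768200

1 1 481/500
2 2 9547/10000
3 3 9083/10000
4 4 2201/2500
5 5 8589/10000
6 6 8473/10000
7 7 8099/10000
8 8 3841/5000
s(2y) = (1/(9547/10000) − 1)/(2) = 453/19094 ≈ 2.3725%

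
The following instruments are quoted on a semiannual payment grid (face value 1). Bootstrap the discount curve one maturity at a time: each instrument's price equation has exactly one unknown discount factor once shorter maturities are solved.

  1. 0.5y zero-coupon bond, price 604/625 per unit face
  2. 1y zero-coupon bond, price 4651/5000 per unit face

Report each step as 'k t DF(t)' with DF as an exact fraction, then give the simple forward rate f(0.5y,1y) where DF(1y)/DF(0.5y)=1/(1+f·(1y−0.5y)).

step 1 [0.5y] zero: DF = P = 604/625 ≈ 0.966400
step 2 [1y] zero: DF = P = 4651/5000 ≈ 0.930200

1 1/2 604/625
2 1 4651/5000
f(0.5y,1y) = ((604/625)/(4651/5000) − 1)/(1/2) = 362/4651 ≈ 7.7833%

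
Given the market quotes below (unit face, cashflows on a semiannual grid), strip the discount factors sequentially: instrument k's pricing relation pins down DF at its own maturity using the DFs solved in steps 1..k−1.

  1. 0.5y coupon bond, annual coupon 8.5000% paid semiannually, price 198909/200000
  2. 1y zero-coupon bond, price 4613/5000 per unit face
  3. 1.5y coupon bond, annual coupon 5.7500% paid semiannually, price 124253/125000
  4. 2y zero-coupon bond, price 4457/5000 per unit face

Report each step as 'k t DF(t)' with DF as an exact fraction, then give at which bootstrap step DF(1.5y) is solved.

1 1/2 477/500
2 1 4613/5000
3 3/2 4569/5000
4 2 4457/5000
DF(1.5y) is solved at step 3

step 1 [0.5y] bond c/2=17/400: DF=(198909/200000 − 17/400·(0))/(1+17/400) = 477/500 ≈ 0.954000
step 2 [1y] zero: DF = P = 4613/5000 ≈ 0.922600
step 3 [1.5y] bond c/2=23/800: DF=(124253/125000 − 23/800·(0.954000+0.922600))/(1+23/800) = 4569/5000 ≈ 0.913800
step 4 [2y] zero: DF = P = 4457/5000 ≈ 0.891400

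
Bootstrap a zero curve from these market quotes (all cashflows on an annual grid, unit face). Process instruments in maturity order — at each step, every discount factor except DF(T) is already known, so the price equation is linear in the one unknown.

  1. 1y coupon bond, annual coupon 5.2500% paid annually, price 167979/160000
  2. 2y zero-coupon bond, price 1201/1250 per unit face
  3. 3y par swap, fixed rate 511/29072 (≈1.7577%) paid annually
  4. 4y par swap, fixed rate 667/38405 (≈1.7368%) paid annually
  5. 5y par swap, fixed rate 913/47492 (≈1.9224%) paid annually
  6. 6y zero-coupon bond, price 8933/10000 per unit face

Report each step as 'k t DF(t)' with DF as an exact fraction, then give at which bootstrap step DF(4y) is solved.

1 1 399/400
2 2 1201/1250
3 3 9489/10000
4 4 9333/10000
5 5 9087/10000
6 6 8933/10000
DF(4y) is solved at step 4

step 1 [1y] bond c/1=21/400: DF=(167979/160000 − 21/400·(0))/(1+21/400) = 399/400 ≈ 0.997500
step 2 [2y] zero: DF = P = 1201/1250 ≈ 0.960800
step 3 [3y] swap r/1=511/29072: DF=(1 − 511/29072·(0.997500+0.960800))/(1+511/29072) = 9489/10000 ≈ 0.948900
step 4 [4y] swap r/1=667/38405: DF=(1 − 667/38405·(0.997500+0.960800+0.948900))/(1+667/38405) = 9333/10000 ≈ 0.933300
step 5 [5y] swap r/1=913/47492: DF=(1 − 913/47492·(0.997500+0.960800+0.948900+0.933300))/(1+913/47492) = 9087/10000 ≈ 0.908700
step 6 [6y] zero: DF = P = 8933/10000 ≈ 0.893300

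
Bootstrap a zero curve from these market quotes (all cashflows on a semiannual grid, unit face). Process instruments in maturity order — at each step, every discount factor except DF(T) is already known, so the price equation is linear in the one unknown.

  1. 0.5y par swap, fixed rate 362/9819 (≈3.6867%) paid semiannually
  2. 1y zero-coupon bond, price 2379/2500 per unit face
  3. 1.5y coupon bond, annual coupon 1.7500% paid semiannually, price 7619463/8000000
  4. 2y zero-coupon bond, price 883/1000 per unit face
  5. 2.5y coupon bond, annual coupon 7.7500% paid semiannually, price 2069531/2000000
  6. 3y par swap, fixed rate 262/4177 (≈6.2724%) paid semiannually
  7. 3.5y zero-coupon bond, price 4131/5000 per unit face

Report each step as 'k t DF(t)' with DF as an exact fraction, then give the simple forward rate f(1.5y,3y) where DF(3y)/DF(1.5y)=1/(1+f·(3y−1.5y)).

step 1 [0.5y] swap r/2=181/9819: DF=(1 − 181/9819·(0))/(1+181/9819) = 9819/10000 ≈ 0.981900
step 2 [1y] zero: DF = P = 2379/2500 ≈ 0.951600
step 3 [1.5y] bond c/2=7/800: DF=(7619463/8000000 − 7/800·(0.981900+0.951600))/(1+7/800) = 4637/5000 ≈ 0.927400
step 4 [2y] zero: DF = P = 883/1000 ≈ 0.883000
step 5 [2.5y] bond c/2=31/800: DF=(2069531/2000000 − 31/800·(0.981900+0.951600+0.927400+0.883000))/(1+31/800) = 1713/2000 ≈ 0.856500
step 6 [3y] swap r/2=131/4177: DF=(1 − 131/4177·(0.981900+0.951600+0.927400+0.883000+0.856500))/(1+131/4177) = 8297/10000 ≈ 0.829700
step 7 [3.5y] zero: DF = P = 4131/5000 ≈ 0.826200

1 1/2 9819/10000
2 1 2379/2500
3 3/2 4637/5000
4 2 883/1000
5 5/2 1713/2000
6 3 8297/10000
7 7/2 4131/5000
f(1.5y,3y) = ((4637/5000)/(8297/10000) − 1)/(3/2) = 1954/24891 ≈ 7.8502%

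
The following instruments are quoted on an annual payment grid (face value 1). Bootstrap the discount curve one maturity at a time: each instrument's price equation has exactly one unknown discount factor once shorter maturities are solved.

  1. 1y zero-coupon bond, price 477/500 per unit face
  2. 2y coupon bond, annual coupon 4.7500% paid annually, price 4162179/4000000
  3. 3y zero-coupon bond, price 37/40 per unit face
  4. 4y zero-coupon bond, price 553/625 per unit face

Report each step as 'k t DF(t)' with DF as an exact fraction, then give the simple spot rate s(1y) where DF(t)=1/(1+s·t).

step 1 [1y] zero: DF = P = 477/500 ≈ 0.954000
step 2 [2y] bond c/1=19/400: DF=(4162179/4000000 − 19/400·(0.954000))/(1+19/400) = 9501/10000 ≈ 0.950100
step 3 [3y] zero: DF = P = 37/40 ≈ 0.925000
step 4 [4y] zero: DF = P = 553/625 ≈ 0.884800

1 1 477/500
2 2 9501/10000
3 3 37/40
4 4 553/625
s(1y) = (1/(477/500) − 1)/(1) = 23/477 ≈ 4.8218%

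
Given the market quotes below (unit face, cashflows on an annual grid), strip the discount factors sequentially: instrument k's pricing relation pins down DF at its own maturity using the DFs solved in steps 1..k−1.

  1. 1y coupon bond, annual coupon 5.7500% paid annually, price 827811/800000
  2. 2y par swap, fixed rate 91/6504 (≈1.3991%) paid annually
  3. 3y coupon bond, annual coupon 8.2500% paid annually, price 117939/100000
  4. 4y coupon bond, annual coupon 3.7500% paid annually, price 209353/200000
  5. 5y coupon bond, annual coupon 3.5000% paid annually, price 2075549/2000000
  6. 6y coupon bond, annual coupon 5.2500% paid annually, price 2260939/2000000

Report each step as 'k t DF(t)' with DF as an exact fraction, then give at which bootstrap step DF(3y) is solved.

1 1 1957/2000
2 2 9727/10000
3 3 588/625
4 4 2261/2500
5 5 8743/10000
6 6 8411/10000
DF(3y) is solved at step 3

step 1 [1y] bond c/1=23/400: DF=(827811/800000 − 23/400·(0))/(1+23/400) = 1957/2000 ≈ 0.978500
step 2 [2y] swap r/1=91/6504: DF=(1 − 91/6504·(0.978500))/(1+91/6504) = 9727/10000 ≈ 0.972700
step 3 [3y] bond c/1=33/400: DF=(117939/100000 − 33/400·(0.978500+0.972700))/(1+33/400) = 588/625 ≈ 0.940800
step 4 [4y] bond c/1=3/80: DF=(209353/200000 − 3/80·(0.978500+0.972700+0.940800))/(1+3/80) = 2261/2500 ≈ 0.904400
step 5 [5y] bond c/1=7/200: DF=(2075549/2000000 − 7/200·(0.978500+0.972700+0.940800+0.904400))/(1+7/200) = 8743/10000 ≈ 0.874300
step 6 [6y] bond c/1=21/400: DF=(2260939/2000000 − 21/400·(0.978500+0.972700+0.940800+0.904400+0.874300))/(1+21/400) = 8411/10000 ≈ 0.841100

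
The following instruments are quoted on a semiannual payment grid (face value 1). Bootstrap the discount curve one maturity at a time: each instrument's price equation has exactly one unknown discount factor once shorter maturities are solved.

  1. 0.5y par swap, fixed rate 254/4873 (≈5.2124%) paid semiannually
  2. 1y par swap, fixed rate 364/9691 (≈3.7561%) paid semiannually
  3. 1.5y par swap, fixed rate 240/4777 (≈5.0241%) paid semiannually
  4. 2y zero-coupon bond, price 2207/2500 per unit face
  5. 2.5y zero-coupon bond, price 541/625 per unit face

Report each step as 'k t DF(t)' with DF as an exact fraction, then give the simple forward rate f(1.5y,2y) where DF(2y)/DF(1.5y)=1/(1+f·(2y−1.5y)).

1 1/2 4873/5000
2 1 2409/2500
3 3/2 116/125
4 2 2207/2500
5 5/2 541/625
f(1.5y,2y) = ((116/125)/(2207/2500) − 1)/(1/2) = 226/2207 ≈ 10.2401%

step 1 [0.5y] swap r/2=127/4873: DF=(1 − 127/4873·(0))/(1+127/4873) = 4873/5000 ≈ 0.974600
step 2 [1y] swap r/2=182/9691: DF=(1 − 182/9691·(0.974600))/(1+182/9691) = 2409/2500 ≈ 0.963600
step 3 [1.5y] swap r/2=120/4777: DF=(1 − 120/4777·(0.974600+0.963600))/(1+120/4777) = 116/125 ≈ 0.928000
step 4 [2y] zero: DF = P = 2207/2500 ≈ 0.882800
step 5 [2.5y] zero: DF = P = 541/625 ≈ 0.865600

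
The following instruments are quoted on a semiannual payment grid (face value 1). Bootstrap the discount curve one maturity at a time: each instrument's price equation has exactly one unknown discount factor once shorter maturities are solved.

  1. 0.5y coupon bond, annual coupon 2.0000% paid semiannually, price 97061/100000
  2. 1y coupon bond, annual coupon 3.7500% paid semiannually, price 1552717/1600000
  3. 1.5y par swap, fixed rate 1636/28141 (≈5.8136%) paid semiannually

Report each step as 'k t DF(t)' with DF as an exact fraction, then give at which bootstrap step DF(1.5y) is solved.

step 1 [0.5y] bond c/2=1/100: DF=(97061/100000 − 1/100·(0))/(1+1/100) = 961/1000 ≈ 0.961000
step 2 [1y] bond c/2=3/160: DF=(1552717/1600000 − 3/160·(0.961000))/(1+3/160) = 9349/10000 ≈ 0.934900
step 3 [1.5y] swap r/2=818/28141: DF=(1 − 818/28141·(0.961000+0.934900))/(1+818/28141) = 4591/5000 ≈ 0.918200

1 1/2 961/1000
2 1 9349/10000
3 3/2 4591/5000
DF(1.5y) is solved at step 3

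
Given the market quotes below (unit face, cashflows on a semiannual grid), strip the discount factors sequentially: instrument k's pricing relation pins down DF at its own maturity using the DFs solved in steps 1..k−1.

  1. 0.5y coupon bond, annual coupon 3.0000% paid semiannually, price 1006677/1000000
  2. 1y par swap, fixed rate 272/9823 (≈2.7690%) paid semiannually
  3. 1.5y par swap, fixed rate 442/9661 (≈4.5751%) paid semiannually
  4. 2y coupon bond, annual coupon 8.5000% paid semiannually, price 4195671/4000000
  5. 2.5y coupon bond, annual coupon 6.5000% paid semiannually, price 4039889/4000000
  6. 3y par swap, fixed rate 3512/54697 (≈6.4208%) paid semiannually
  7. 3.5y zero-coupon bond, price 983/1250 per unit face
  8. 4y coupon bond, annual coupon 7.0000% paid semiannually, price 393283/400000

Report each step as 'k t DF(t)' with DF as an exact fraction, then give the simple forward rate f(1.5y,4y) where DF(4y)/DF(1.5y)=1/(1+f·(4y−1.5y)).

1 1/2 4959/5000
2 1 608/625
3 3/2 9337/10000
4 2 111/125
5 5/2 859/1000
6 3 2061/2500
7 7/2 983/1250
8 4 923/1250
f(1.5y,4y) = ((9337/10000)/(923/1250) − 1)/(5/2) = 1953/18460 ≈ 10.5796%

step 1 [0.5y] bond c/2=3/200: DF=(1006677/1000000 − 3/200·(0))/(1+3/200) = 4959/5000 ≈ 0.991800
step 2 [1y] swap r/2=136/9823: DF=(1 − 136/9823·(0.991800))/(1+136/9823) = 608/625 ≈ 0.972800
step 3 [1.5y] swap r/2=221/9661: DF=(1 − 221/9661·(0.991800+0.972800))/(1+221/9661) = 9337/10000 ≈ 0.933700
step 4 [2y] bond c/2=17/400: DF=(4195671/4000000 − 17/400·(0.991800+0.972800+0.933700))/(1+17/400) = 111/125 ≈ 0.888000
step 5 [2.5y] bond c/2=13/400: DF=(4039889/4000000 − 13/400·(0.991800+0.972800+0.933700+0.888000))/(1+13/400) = 859/1000 ≈ 0.859000
step 6 [3y] swap r/2=1756/54697: DF=(1 − 1756/54697·(0.991800+0.972800+0.933700+0.888000+0.859000))/(1+1756/54697) = 2061/2500 ≈ 0.824400
step 7 [3.5y] zero: DF = P = 983/1250 ≈ 0.786400
step 8 [4y] bond c/2=7/200: DF=(393283/400000 − 7/200·(0.991800+0.972800+0.933700+0.888000+0.859000+0.824400+0.786400))/(1+7/200) = 923/1250 ≈ 0.738400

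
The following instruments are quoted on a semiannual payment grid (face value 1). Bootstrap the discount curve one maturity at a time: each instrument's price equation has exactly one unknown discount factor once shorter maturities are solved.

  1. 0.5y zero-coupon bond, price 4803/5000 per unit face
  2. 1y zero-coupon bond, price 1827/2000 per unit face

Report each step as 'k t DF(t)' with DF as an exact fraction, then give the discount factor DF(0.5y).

step 1 [0.5y] zero: DF = P = 4803/5000 ≈ 0.960600
step 2 [1y] zero: DF = P = 1827/2000 ≈ 0.913500

1 1/2 4803/5000
2 1 1827/2000
DF(0.5y) = 4803/5000 ≈ 0.960600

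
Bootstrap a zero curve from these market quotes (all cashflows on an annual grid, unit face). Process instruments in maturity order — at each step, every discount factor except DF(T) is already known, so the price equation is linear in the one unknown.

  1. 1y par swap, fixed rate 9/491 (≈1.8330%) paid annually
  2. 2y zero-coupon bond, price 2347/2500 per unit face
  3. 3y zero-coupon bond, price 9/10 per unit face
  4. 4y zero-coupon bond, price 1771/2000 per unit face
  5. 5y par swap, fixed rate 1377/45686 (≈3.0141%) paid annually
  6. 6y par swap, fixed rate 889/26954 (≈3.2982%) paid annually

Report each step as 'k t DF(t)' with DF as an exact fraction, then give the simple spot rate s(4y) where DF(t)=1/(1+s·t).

step 1 [1y] swap r/1=9/491: DF=(1 − 9/491·(0))/(1+9/491) = 491/500 ≈ 0.982000
step 2 [2y] zero: DF = P = 2347/2500 ≈ 0.938800
step 3 [3y] zero: DF = P = 9/10 ≈ 0.900000
step 4 [4y] zero: DF = P = 1771/2000 ≈ 0.885500
step 5 [5y] swap r/1=1377/45686: DF=(1 − 1377/45686·(0.982000+0.938800+0.900000+0.885500))/(1+1377/45686) = 8623/10000 ≈ 0.862300
step 6 [6y] swap r/1=889/26954: DF=(1 − 889/26954·(0.982000+0.938800+0.900000+0.885500+0.862300))/(1+889/26954) = 4111/5000 ≈ 0.822200

1 1 491/500
2 2 2347/2500
3 3 9/10
4 4 1771/2000
5 5 8623/10000
6 6 4111/5000
s(4y) = (1/(1771/2000) − 1)/(4) = 229/7084 ≈ 3.2326%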